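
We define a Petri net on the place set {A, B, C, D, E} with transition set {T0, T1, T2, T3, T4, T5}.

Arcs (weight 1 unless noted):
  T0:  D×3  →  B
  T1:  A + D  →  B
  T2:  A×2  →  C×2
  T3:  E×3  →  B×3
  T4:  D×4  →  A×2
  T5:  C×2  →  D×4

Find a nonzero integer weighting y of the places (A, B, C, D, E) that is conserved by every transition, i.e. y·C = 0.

y = (A:2, B:3, C:2, D:1, E:3)

Incidence matrix C (rows=places, cols=transitions):
       T0   T1   T2   T3   T4   T5
    A   0   -1   -2    0    2    0
    B   1    1    0    3    0    0
    C   0    0    2    0    0   -2
    D  -3   -1    0    0   -4    4
    E   0    0    0   -3    0    0

Candidate y = [2, 3, 2, 1, 3]; check y·C column-wise:
  col T0: 2·0 + 3·1 + 2·0 + 1·-3 + 3·0 = 0
  col T1: 2·-1 + 3·1 + 2·0 + 1·-1 + 3·0 = 0
  col T2: 2·-2 + 3·0 + 2·2 + 1·0 + 3·0 = 0
  col T3: 2·0 + 3·3 + 2·0 + 1·0 + 3·-3 = 0
  col T4: 2·2 + 3·0 + 2·0 + 1·-4 + 3·0 = 0
  col T5: 2·0 + 3·0 + 2·-2 + 1·4 + 3·0 = 0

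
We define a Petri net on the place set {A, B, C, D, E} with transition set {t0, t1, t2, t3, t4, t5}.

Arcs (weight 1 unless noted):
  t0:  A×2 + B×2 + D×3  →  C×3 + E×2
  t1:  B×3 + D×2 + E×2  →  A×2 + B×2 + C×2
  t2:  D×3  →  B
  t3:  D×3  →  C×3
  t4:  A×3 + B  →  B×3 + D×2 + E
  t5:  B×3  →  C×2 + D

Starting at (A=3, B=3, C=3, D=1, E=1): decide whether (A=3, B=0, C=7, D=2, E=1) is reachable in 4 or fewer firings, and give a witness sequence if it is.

depth 0: 1 marking
depth 1: 3 markings reached so far
depth 2: 7 markings reached so far
depth 3: 10 markings reached so far
depth 4: 11 markings reached so far
target is not among the 11 markings reachable within 4 steps

NO — not reachable within 4 firings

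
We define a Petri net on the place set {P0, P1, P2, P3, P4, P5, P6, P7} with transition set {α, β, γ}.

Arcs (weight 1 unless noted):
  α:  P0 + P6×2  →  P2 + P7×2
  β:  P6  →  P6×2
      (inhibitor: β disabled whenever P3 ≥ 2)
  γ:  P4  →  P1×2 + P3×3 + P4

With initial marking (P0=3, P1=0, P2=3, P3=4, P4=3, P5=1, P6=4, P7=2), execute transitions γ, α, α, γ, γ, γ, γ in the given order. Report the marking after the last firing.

step 1: fire γ:  (P0=3, P1=0, P2=3, P3=4, P4=3, P5=1, P6=4, P7=2) → (P0=3, P1=2, P2=3, P3=7, P4=3, P5=1, P6=4, P7=2)
step 2: fire α:  (P0=3, P1=2, P2=3, P3=7, P4=3, P5=1, P6=4, P7=2) → (P0=2, P1=2, P2=4, P3=7, P4=3, P5=1, P6=2, P7=4)
step 3: fire α:  (P0=2, P1=2, P2=4, P3=7, P4=3, P5=1, P6=2, P7=4) → (P0=1, P1=2, P2=5, P3=7, P4=3, P5=1, P6=0, P7=6)
step 4: fire γ:  (P0=1, P1=2, P2=5, P3=7, P4=3, P5=1, P6=0, P7=6) → (P0=1, P1=4, P2=5, P3=10, P4=3, P5=1, P6=0, P7=6)
step 5: fire γ:  (P0=1, P1=4, P2=5, P3=10, P4=3, P5=1, P6=0, P7=6) → (P0=1, P1=6, P2=5, P3=13, P4=3, P5=1, P6=0, P7=6)
step 6: fire γ:  (P0=1, P1=6, P2=5, P3=13, P4=3, P5=1, P6=0, P7=6) → (P0=1, P1=8, P2=5, P3=16, P4=3, P5=1, P6=0, P7=6)
step 7: fire γ:  (P0=1, P1=8, P2=5, P3=16, P4=3, P5=1, P6=0, P7=6) → (P0=1, P1=10, P2=5, P3=19, P4=3, P5=1, P6=0, P7=6)

(P0=1, P1=10, P2=5, P3=19, P4=3, P5=1, P6=0, P7=6)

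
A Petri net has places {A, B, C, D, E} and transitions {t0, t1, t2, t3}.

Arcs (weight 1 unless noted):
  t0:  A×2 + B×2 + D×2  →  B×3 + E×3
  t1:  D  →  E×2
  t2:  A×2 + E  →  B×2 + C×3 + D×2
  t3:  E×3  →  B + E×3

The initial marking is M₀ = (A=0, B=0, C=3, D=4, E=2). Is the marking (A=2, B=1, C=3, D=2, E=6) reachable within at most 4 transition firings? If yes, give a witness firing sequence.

NO — not reachable within 4 firings

depth 0: 1 marking
depth 1: 2 markings reached so far
depth 2: 4 markings reached so far
depth 3: 7 markings reached so far
depth 4: 11 markings reached so far
target is not among the 11 markings reachable within 4 steps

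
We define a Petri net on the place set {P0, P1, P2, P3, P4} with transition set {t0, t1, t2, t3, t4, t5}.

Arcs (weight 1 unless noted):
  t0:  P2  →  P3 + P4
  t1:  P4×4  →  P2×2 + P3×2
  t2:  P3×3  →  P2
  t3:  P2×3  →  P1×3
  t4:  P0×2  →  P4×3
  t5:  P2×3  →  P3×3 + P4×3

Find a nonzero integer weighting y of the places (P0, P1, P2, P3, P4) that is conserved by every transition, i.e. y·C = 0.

Incidence matrix C (rows=places, cols=transitions):
       t0   t1   t2   t3   t4   t5
   P0   0    0    0    0   -2    0
   P1   0    0    0    3    0    0
   P2  -1    2    1   -3    0   -3
   P3   1    2   -3    0    0    3
   P4   1   -4    0    0    3    3

Candidate y = [3, 3, 3, 1, 2]; check y·C column-wise:
  col t0: 3·0 + 3·0 + 3·-1 + 1·1 + 2·1 = 0
  col t1: 3·0 + 3·0 + 3·2 + 1·2 + 2·-4 = 0
  col t2: 3·0 + 3·0 + 3·1 + 1·-3 + 2·0 = 0
  col t3: 3·0 + 3·3 + 3·-3 + 1·0 + 2·0 = 0
  col t4: 3·-2 + 3·0 + 3·0 + 1·0 + 2·3 = 0
  col t5: 3·0 + 3·0 + 3·-3 + 1·3 + 2·3 = 0

y = (P0:3, P1:3, P2:3, P3:1, P4:2)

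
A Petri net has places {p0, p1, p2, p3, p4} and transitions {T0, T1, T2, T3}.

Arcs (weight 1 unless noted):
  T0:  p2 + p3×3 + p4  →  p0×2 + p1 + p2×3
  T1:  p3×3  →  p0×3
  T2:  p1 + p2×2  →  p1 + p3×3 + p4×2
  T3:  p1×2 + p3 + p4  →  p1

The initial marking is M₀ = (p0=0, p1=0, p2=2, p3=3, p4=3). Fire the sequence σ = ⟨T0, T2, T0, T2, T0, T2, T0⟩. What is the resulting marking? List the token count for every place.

(p0=8, p1=4, p2=4, p3=0, p4=5)

step 1: fire T0:  (p0=0, p1=0, p2=2, p3=3, p4=3) → (p0=2, p1=1, p2=4, p3=0, p4=2)
step 2: fire T2:  (p0=2, p1=1, p2=4, p3=0, p4=2) → (p0=2, p1=1, p2=2, p3=3, p4=4)
step 3: fire T0:  (p0=2, p1=1, p2=2, p3=3, p4=4) → (p0=4, p1=2, p2=4, p3=0, p4=3)
step 4: fire T2:  (p0=4, p1=2, p2=4, p3=0, p4=3) → (p0=4, p1=2, p2=2, p3=3, p4=5)
step 5: fire T0:  (p0=4, p1=2, p2=2, p3=3, p4=5) → (p0=6, p1=3, p2=4, p3=0, p4=4)
step 6: fire T2:  (p0=6, p1=3, p2=4, p3=0, p4=4) → (p0=6, p1=3, p2=2, p3=3, p4=6)
step 7: fire T0:  (p0=6, p1=3, p2=2, p3=3, p4=6) → (p0=8, p1=4, p2=4, p3=0, p4=5)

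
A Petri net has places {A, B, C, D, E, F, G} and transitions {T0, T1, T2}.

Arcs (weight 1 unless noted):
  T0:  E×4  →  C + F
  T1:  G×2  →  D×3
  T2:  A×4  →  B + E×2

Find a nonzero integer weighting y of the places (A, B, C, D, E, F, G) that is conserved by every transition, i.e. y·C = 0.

Incidence matrix C (rows=places, cols=transitions):
       T0   T1   T2
    A   0    0   -4
    B   0    0    1
    C   1    0    0
    D   0    3    0
    E  -4    0    2
    F   1    0    0
    G   0   -2    0

Candidate y = [1, 4, 0, 0, 0, 0, 0]; check y·C column-wise:
  col T0: 1·0 + 4·0 + 0·1 + 0·-4 + 0·1 = 0
  col T1: 1·0 + 4·0 + 0·3 + 0·-2 = 0
  col T2: 1·-4 + 4·1 + 0·2 = 0

y = (A:1, B:4, C:0, D:0, E:0, F:0, G:0)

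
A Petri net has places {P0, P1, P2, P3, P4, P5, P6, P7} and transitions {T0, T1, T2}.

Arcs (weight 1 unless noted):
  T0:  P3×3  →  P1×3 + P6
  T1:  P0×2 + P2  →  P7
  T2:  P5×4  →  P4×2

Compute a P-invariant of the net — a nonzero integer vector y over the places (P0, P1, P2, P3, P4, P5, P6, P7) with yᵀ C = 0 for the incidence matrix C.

y = (P0:1, P1:0, P2:-2, P3:0, P4:0, P5:0, P6:0, P7:0)

Incidence matrix C (rows=places, cols=transitions):
       T0   T1   T2
   P0   0   -2    0
   P1   3    0    0
   P2   0   -1    0
   P3  -3    0    0
   P4   0    0    2
   P5   0    0   -4
   P6   1    0    0
   P7   0    1    0

Candidate y = [1, 0, -2, 0, 0, 0, 0, 0]; check y·C column-wise:
  col T0: 1·0 + 0·3 + -2·0 + 0·-3 + 0·1 = 0
  col T1: 1·-2 + -2·-1 + 0·1 = 0
  col T2: 1·0 + -2·0 + 0·2 + 0·-4 = 0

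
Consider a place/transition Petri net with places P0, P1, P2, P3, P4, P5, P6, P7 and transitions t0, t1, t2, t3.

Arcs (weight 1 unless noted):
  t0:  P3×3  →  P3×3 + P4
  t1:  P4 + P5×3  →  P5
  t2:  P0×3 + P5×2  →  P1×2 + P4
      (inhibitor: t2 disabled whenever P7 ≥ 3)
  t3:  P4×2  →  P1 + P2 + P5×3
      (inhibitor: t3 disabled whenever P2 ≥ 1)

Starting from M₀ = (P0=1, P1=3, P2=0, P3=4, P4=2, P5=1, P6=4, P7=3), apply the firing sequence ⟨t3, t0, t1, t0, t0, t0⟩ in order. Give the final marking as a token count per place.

step 1: fire t3:  (P0=1, P1=3, P2=0, P3=4, P4=2, P5=1, P6=4, P7=3) → (P0=1, P1=4, P2=1, P3=4, P4=0, P5=4, P6=4, P7=3)
step 2: fire t0:  (P0=1, P1=4, P2=1, P3=4, P4=0, P5=4, P6=4, P7=3) → (P0=1, P1=4, P2=1, P3=4, P4=1, P5=4, P6=4, P7=3)
step 3: fire t1:  (P0=1, P1=4, P2=1, P3=4, P4=1, P5=4, P6=4, P7=3) → (P0=1, P1=4, P2=1, P3=4, P4=0, P5=2, P6=4, P7=3)
step 4: fire t0:  (P0=1, P1=4, P2=1, P3=4, P4=0, P5=2, P6=4, P7=3) → (P0=1, P1=4, P2=1, P3=4, P4=1, P5=2, P6=4, P7=3)
step 5: fire t0:  (P0=1, P1=4, P2=1, P3=4, P4=1, P5=2, P6=4, P7=3) → (P0=1, P1=4, P2=1, P3=4, P4=2, P5=2, P6=4, P7=3)
step 6: fire t0:  (P0=1, P1=4, P2=1, P3=4, P4=2, P5=2, P6=4, P7=3) → (P0=1, P1=4, P2=1, P3=4, P4=3, P5=2, P6=4, P7=3)

(P0=1, P1=4, P2=1, P3=4, P4=3, P5=2, P6=4, P7=3)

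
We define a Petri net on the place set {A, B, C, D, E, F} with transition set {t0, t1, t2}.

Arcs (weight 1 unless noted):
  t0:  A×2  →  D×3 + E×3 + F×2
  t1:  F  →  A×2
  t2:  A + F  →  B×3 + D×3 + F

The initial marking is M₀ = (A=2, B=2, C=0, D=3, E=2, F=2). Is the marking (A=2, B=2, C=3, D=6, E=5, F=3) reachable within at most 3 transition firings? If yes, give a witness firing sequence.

depth 0: 1 marking
depth 1: 4 markings reached so far
depth 2: 8 markings reached so far
depth 3: 13 markings reached so far
target is not among the 13 markings reachable within 3 steps

NO — not reachable within 3 firings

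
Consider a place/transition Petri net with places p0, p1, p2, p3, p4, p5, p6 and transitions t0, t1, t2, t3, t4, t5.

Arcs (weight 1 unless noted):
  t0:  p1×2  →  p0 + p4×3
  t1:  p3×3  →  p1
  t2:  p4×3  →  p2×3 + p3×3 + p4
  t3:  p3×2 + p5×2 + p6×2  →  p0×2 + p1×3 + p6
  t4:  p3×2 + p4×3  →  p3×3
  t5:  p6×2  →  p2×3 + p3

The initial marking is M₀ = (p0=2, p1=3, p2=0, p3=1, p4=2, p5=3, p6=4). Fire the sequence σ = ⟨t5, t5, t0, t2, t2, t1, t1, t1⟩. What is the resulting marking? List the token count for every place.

step 1: fire t5:  (p0=2, p1=3, p2=0, p3=1, p4=2, p5=3, p6=4) → (p0=2, p1=3, p2=3, p3=2, p4=2, p5=3, p6=2)
step 2: fire t5:  (p0=2, p1=3, p2=3, p3=2, p4=2, p5=3, p6=2) → (p0=2, p1=3, p2=6, p3=3, p4=2, p5=3, p6=0)
step 3: fire t0:  (p0=2, p1=3, p2=6, p3=3, p4=2, p5=3, p6=0) → (p0=3, p1=1, p2=6, p3=3, p4=5, p5=3, p6=0)
step 4: fire t2:  (p0=3, p1=1, p2=6, p3=3, p4=5, p5=3, p6=0) → (p0=3, p1=1, p2=9, p3=6, p4=3, p5=3, p6=0)
step 5: fire t2:  (p0=3, p1=1, p2=9, p3=6, p4=3, p5=3, p6=0) → (p0=3, p1=1, p2=12, p3=9, p4=1, p5=3, p6=0)
step 6: fire t1:  (p0=3, p1=1, p2=12, p3=9, p4=1, p5=3, p6=0) → (p0=3, p1=2, p2=12, p3=6, p4=1, p5=3, p6=0)
step 7: fire t1:  (p0=3, p1=2, p2=12, p3=6, p4=1, p5=3, p6=0) → (p0=3, p1=3, p2=12, p3=3, p4=1, p5=3, p6=0)
step 8: fire t1:  (p0=3, p1=3, p2=12, p3=3, p4=1, p5=3, p6=0) → (p0=3, p1=4, p2=12, p3=0, p4=1, p5=3, p6=0)

(p0=3, p1=4, p2=12, p3=0, p4=1, p5=3, p6=0)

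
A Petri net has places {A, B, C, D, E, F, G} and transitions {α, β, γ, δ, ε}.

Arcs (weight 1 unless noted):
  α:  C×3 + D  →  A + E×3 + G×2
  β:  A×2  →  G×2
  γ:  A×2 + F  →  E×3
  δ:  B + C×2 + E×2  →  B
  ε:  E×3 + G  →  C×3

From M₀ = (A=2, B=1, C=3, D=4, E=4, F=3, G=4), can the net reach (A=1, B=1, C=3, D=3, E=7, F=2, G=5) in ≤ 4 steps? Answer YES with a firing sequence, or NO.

step 1: fire α:  (A=2, B=1, C=3, D=4, E=4, F=3, G=4) → (A=3, B=1, C=0, D=3, E=7, F=3, G=6)
step 2: fire γ:  (A=3, B=1, C=0, D=3, E=7, F=3, G=6) → (A=1, B=1, C=0, D=3, E=10, F=2, G=6)
step 3: fire ε:  (A=1, B=1, C=0, D=3, E=10, F=2, G=6) → (A=1, B=1, C=3, D=3, E=7, F=2, G=5)

YES — reachable via ⟨α, γ, ε⟩ (3 firings)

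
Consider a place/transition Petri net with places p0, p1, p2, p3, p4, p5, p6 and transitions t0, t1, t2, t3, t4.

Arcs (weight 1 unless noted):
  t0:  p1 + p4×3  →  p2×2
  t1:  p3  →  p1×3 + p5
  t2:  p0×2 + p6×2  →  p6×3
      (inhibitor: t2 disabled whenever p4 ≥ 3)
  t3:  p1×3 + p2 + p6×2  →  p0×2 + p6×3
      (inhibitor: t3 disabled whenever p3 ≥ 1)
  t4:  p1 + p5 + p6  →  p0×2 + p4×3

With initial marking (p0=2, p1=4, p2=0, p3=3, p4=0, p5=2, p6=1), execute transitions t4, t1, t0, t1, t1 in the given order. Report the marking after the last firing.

(p0=4, p1=11, p2=2, p3=0, p4=0, p5=4, p6=0)

step 1: fire t4:  (p0=2, p1=4, p2=0, p3=3, p4=0, p5=2, p6=1) → (p0=4, p1=3, p2=0, p3=3, p4=3, p5=1, p6=0)
step 2: fire t1:  (p0=4, p1=3, p2=0, p3=3, p4=3, p5=1, p6=0) → (p0=4, p1=6, p2=0, p3=2, p4=3, p5=2, p6=0)
step 3: fire t0:  (p0=4, p1=6, p2=0, p3=2, p4=3, p5=2, p6=0) → (p0=4, p1=5, p2=2, p3=2, p4=0, p5=2, p6=0)
step 4: fire t1:  (p0=4, p1=5, p2=2, p3=2, p4=0, p5=2, p6=0) → (p0=4, p1=8, p2=2, p3=1, p4=0, p5=3, p6=0)
step 5: fire t1:  (p0=4, p1=8, p2=2, p3=1, p4=0, p5=3, p6=0) → (p0=4, p1=11, p2=2, p3=0, p4=0, p5=4, p6=0)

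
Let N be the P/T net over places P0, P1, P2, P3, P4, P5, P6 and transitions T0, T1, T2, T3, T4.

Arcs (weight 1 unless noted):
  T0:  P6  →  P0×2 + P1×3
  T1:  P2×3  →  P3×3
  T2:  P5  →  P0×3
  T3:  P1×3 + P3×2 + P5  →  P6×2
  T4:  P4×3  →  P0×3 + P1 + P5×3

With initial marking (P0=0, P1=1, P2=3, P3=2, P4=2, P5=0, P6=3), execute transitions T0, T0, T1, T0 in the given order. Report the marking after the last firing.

(P0=6, P1=10, P2=0, P3=5, P4=2, P5=0, P6=0)

step 1: fire T0:  (P0=0, P1=1, P2=3, P3=2, P4=2, P5=0, P6=3) → (P0=2, P1=4, P2=3, P3=2, P4=2, P5=0, P6=2)
step 2: fire T0:  (P0=2, P1=4, P2=3, P3=2, P4=2, P5=0, P6=2) → (P0=4, P1=7, P2=3, P3=2, P4=2, P5=0, P6=1)
step 3: fire T1:  (P0=4, P1=7, P2=3, P3=2, P4=2, P5=0, P6=1) → (P0=4, P1=7, P2=0, P3=5, P4=2, P5=0, P6=1)
step 4: fire T0:  (P0=4, P1=7, P2=0, P3=5, P4=2, P5=0, P6=1) → (P0=6, P1=10, P2=0, P3=5, P4=2, P5=0, P6=0)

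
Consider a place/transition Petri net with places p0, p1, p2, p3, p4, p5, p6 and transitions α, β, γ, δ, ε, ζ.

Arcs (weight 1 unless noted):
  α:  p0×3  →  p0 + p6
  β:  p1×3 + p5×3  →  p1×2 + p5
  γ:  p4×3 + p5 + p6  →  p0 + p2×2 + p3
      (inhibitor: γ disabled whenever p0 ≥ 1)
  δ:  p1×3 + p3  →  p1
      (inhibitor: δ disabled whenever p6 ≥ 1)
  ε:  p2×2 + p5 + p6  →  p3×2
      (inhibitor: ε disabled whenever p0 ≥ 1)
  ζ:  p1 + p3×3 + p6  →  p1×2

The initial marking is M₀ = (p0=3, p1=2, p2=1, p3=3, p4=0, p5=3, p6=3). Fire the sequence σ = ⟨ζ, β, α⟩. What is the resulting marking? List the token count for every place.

(p0=1, p1=2, p2=1, p3=0, p4=0, p5=1, p6=3)

step 1: fire ζ:  (p0=3, p1=2, p2=1, p3=3, p4=0, p5=3, p6=3) → (p0=3, p1=3, p2=1, p3=0, p4=0, p5=3, p6=2)
step 2: fire β:  (p0=3, p1=3, p2=1, p3=0, p4=0, p5=3, p6=2) → (p0=3, p1=2, p2=1, p3=0, p4=0, p5=1, p6=2)
step 3: fire α:  (p0=3, p1=2, p2=1, p3=0, p4=0, p5=1, p6=2) → (p0=1, p1=2, p2=1, p3=0, p4=0, p5=1, p6=3)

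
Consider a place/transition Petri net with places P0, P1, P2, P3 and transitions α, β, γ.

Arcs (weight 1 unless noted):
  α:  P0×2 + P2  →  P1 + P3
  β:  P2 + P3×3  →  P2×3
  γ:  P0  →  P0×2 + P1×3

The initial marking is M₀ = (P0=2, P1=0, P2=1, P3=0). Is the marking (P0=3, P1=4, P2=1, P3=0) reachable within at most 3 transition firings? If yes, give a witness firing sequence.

depth 0: 1 marking
depth 1: 3 markings reached so far
depth 2: 5 markings reached so far
depth 3: 7 markings reached so far
target is not among the 7 markings reachable within 3 steps

NO — not reachable within 3 firings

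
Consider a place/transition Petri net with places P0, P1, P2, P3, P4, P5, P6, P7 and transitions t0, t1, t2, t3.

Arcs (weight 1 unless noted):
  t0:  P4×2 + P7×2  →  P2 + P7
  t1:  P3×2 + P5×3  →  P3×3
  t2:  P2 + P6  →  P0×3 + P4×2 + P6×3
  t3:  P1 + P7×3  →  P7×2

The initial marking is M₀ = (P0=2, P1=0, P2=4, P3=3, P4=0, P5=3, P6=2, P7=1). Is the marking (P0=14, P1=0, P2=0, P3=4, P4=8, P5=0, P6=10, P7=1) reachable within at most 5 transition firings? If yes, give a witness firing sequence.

step 1: fire t1:  (P0=2, P1=0, P2=4, P3=3, P4=0, P5=3, P6=2, P7=1) → (P0=2, P1=0, P2=4, P3=4, P4=0, P5=0, P6=2, P7=1)
step 2: fire t2:  (P0=2, P1=0, P2=4, P3=4, P4=0, P5=0, P6=2, P7=1) → (P0=5, P1=0, P2=3, P3=4, P4=2, P5=0, P6=4, P7=1)
step 3: fire t2:  (P0=5, P1=0, P2=3, P3=4, P4=2, P5=0, P6=4, P7=1) → (P0=8, P1=0, P2=2, P3=4, P4=4, P5=0, P6=6, P7=1)
step 4: fire t2:  (P0=8, P1=0, P2=2, P3=4, P4=4, P5=0, P6=6, P7=1) → (P0=11, P1=0, P2=1, P3=4, P4=6, P5=0, P6=8, P7=1)
step 5: fire t2:  (P0=11, P1=0, P2=1, P3=4, P4=6, P5=0, P6=8, P7=1) → (P0=14, P1=0, P2=0, P3=4, P4=8, P5=0, P6=10, P7=1)

YES — reachable via ⟨t1, t2, t2, t2, t2⟩ (5 firings)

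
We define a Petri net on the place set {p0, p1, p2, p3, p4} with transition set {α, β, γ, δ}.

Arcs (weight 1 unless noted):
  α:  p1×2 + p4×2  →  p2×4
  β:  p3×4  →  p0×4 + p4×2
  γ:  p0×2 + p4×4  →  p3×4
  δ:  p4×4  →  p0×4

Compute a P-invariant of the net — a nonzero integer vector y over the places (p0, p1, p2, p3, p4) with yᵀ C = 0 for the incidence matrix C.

y = (p0:0, p1:2, p2:1, p3:0, p4:0)

Incidence matrix C (rows=places, cols=transitions):
        α    β    γ    δ
   p0   0    4   -2    4
   p1  -2    0    0    0
   p2   4    0    0    0
   p3   0   -4    4    0
   p4  -2    2   -4   -4

Candidate y = [0, 2, 1, 0, 0]; check y·C column-wise:
  col α: 2·-2 + 1·4 + 0·-2 = 0
  col β: 0·4 + 2·0 + 1·0 + 0·-4 + 0·2 = 0
  col γ: 0·-2 + 2·0 + 1·0 + 0·4 + 0·-4 = 0
  col δ: 0·4 + 2·0 + 1·0 + 0·-4 = 0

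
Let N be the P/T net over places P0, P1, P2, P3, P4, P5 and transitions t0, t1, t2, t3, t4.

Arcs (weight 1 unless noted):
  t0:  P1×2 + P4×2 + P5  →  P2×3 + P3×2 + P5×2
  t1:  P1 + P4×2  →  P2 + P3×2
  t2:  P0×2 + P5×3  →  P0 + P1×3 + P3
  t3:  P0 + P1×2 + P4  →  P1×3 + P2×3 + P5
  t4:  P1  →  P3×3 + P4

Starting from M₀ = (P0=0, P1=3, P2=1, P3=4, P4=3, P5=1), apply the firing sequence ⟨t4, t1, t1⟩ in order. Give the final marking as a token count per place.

step 1: fire t4:  (P0=0, P1=3, P2=1, P3=4, P4=3, P5=1) → (P0=0, P1=2, P2=1, P3=7, P4=4, P5=1)
step 2: fire t1:  (P0=0, P1=2, P2=1, P3=7, P4=4, P5=1) → (P0=0, P1=1, P2=2, P3=9, P4=2, P5=1)
step 3: fire t1:  (P0=0, P1=1, P2=2, P3=9, P4=2, P5=1) → (P0=0, P1=0, P2=3, P3=11, P4=0, P5=1)

(P0=0, P1=0, P2=3, P3=11, P4=0, P5=1)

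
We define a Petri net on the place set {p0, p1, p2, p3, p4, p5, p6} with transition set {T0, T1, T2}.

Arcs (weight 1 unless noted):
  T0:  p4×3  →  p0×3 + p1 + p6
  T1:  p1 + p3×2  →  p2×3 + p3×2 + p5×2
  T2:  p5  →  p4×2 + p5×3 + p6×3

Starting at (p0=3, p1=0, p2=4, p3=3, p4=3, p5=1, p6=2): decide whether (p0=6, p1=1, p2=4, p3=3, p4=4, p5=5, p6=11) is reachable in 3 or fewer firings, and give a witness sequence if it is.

depth 0: 1 marking
depth 1: 3 markings reached so far
depth 2: 6 markings reached so far
depth 3: 9 markings reached so far
target is not among the 9 markings reachable within 3 steps

NO — not reachable within 3 firings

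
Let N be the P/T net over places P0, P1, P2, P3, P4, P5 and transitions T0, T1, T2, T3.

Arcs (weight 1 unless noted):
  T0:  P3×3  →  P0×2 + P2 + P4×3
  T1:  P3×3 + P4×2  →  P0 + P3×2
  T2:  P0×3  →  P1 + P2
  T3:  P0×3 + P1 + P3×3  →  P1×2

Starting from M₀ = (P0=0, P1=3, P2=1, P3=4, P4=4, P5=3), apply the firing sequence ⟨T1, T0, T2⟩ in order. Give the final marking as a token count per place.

step 1: fire T1:  (P0=0, P1=3, P2=1, P3=4, P4=4, P5=3) → (P0=1, P1=3, P2=1, P3=3, P4=2, P5=3)
step 2: fire T0:  (P0=1, P1=3, P2=1, P3=3, P4=2, P5=3) → (P0=3, P1=3, P2=2, P3=0, P4=5, P5=3)
step 3: fire T2:  (P0=3, P1=3, P2=2, P3=0, P4=5, P5=3) → (P0=0, P1=4, P2=3, P3=0, P4=5, P5=3)

(P0=0, P1=4, P2=3, P3=0, P4=5, P5=3)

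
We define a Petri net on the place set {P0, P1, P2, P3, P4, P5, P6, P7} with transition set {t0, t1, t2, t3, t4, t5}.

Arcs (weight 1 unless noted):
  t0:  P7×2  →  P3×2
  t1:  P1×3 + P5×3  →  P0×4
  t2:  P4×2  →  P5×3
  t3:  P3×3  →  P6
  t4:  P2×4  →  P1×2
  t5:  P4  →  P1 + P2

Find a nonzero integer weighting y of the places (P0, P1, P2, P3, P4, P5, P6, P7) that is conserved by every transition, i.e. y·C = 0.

y = (P0:3, P1:2, P2:1, P3:0, P4:3, P5:2, P6:0, P7:0)

Incidence matrix C (rows=places, cols=transitions):
       t0   t1   t2   t3   t4   t5
   P0   0    4    0    0    0    0
   P1   0   -3    0    0    2    1
   P2   0    0    0    0   -4    1
   P3   2    0    0   -3    0    0
   P4   0    0   -2    0    0   -1
   P5   0   -3    3    0    0    0
   P6   0    0    0    1    0    0
   P7  -2    0    0    0    0    0

Candidate y = [3, 2, 1, 0, 3, 2, 0, 0]; check y·C column-wise:
  col t0: 3·0 + 2·0 + 1·0 + 0·2 + 3·0 + 2·0 + 0·-2 = 0
  col t1: 3·4 + 2·-3 + 1·0 + 3·0 + 2·-3 = 0
  col t2: 3·0 + 2·0 + 1·0 + 3·-2 + 2·3 = 0
  col t3: 3·0 + 2·0 + 1·0 + 0·-3 + 3·0 + 2·0 + 0·1 = 0
  col t4: 3·0 + 2·2 + 1·-4 + 3·0 + 2·0 = 0
  col t5: 3·0 + 2·1 + 1·1 + 3·-1 + 2·0 = 0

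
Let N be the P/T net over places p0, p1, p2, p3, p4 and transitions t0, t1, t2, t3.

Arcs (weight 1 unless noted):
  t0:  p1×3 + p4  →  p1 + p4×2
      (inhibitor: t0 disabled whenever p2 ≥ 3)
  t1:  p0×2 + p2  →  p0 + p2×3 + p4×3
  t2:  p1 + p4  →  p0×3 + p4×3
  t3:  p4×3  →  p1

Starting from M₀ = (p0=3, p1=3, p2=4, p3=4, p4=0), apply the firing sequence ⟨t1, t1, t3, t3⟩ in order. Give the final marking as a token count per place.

step 1: fire t1:  (p0=3, p1=3, p2=4, p3=4, p4=0) → (p0=2, p1=3, p2=6, p3=4, p4=3)
step 2: fire t1:  (p0=2, p1=3, p2=6, p3=4, p4=3) → (p0=1, p1=3, p2=8, p3=4, p4=6)
step 3: fire t3:  (p0=1, p1=3, p2=8, p3=4, p4=6) → (p0=1, p1=4, p2=8, p3=4, p4=3)
step 4: fire t3:  (p0=1, p1=4, p2=8, p3=4, p4=3) → (p0=1, p1=5, p2=8, p3=4, p4=0)

(p0=1, p1=5, p2=8, p3=4, p4=0)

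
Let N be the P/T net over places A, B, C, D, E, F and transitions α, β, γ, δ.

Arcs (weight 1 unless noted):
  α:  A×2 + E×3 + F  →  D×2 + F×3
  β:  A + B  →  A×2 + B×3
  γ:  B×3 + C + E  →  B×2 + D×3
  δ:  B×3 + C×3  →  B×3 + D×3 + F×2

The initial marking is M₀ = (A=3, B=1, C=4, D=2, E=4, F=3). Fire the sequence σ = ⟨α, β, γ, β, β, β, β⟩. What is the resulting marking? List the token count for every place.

step 1: fire α:  (A=3, B=1, C=4, D=2, E=4, F=3) → (A=1, B=1, C=4, D=4, E=1, F=5)
step 2: fire β:  (A=1, B=1, C=4, D=4, E=1, F=5) → (A=2, B=3, C=4, D=4, E=1, F=5)
step 3: fire γ:  (A=2, B=3, C=4, D=4, E=1, F=5) → (A=2, B=2, C=3, D=7, E=0, F=5)
step 4: fire β:  (A=2, B=2, C=3, D=7, E=0, F=5) → (A=3, B=4, C=3, D=7, E=0, F=5)
step 5: fire β:  (A=3, B=4, C=3, D=7, E=0, F=5) → (A=4, B=6, C=3, D=7, E=0, F=5)
step 6: fire β:  (A=4, B=6, C=3, D=7, E=0, F=5) → (A=5, B=8, C=3, D=7, E=0, F=5)
step 7: fire β:  (A=5, B=8, C=3, D=7, E=0, F=5) → (A=6, B=10, C=3, D=7, E=0, F=5)

(A=6, B=10, C=3, D=7, E=0, F=5)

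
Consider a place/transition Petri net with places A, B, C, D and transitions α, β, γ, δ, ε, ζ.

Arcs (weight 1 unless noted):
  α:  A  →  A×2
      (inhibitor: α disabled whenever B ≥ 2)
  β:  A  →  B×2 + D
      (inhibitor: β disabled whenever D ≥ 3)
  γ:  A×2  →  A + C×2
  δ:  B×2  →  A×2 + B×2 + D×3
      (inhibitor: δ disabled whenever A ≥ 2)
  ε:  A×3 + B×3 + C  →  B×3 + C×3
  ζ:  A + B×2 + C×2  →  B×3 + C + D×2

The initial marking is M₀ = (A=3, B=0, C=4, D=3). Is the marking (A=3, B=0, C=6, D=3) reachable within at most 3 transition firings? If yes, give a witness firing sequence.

step 1: fire α:  (A=3, B=0, C=4, D=3) → (A=4, B=0, C=4, D=3)
step 2: fire γ:  (A=4, B=0, C=4, D=3) → (A=3, B=0, C=6, D=3)

YES — reachable via ⟨α, γ⟩ (2 firings)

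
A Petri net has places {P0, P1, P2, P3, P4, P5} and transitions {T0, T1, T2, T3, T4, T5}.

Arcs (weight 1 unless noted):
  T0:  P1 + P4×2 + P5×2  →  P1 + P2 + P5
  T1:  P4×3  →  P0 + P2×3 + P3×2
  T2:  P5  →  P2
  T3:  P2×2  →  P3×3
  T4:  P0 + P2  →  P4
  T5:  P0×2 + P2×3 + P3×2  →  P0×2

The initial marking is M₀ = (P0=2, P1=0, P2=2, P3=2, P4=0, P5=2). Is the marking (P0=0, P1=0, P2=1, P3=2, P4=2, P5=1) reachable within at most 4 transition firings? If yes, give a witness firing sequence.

step 1: fire T2:  (P0=2, P1=0, P2=2, P3=2, P4=0, P5=2) → (P0=2, P1=0, P2=3, P3=2, P4=0, P5=1)
step 2: fire T4:  (P0=2, P1=0, P2=3, P3=2, P4=0, P5=1) → (P0=1, P1=0, P2=2, P3=2, P4=1, P5=1)
step 3: fire T4:  (P0=1, P1=0, P2=2, P3=2, P4=1, P5=1) → (P0=0, P1=0, P2=1, P3=2, P4=2, P5=1)

YES — reachable via ⟨T2, T4, T4⟩ (3 firings)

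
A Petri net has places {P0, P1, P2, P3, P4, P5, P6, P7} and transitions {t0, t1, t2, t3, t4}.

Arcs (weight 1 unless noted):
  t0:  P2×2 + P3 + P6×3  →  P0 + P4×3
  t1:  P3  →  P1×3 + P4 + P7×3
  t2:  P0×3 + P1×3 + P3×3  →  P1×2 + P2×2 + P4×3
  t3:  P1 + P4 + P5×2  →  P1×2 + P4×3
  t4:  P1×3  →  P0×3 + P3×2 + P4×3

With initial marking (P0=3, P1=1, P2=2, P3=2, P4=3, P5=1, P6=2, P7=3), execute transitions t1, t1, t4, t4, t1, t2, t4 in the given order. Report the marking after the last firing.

(P0=9, P1=0, P2=4, P3=2, P4=18, P5=1, P6=2, P7=12)

step 1: fire t1:  (P0=3, P1=1, P2=2, P3=2, P4=3, P5=1, P6=2, P7=3) → (P0=3, P1=4, P2=2, P3=1, P4=4, P5=1, P6=2, P7=6)
step 2: fire t1:  (P0=3, P1=4, P2=2, P3=1, P4=4, P5=1, P6=2, P7=6) → (P0=3, P1=7, P2=2, P3=0, P4=5, P5=1, P6=2, P7=9)
step 3: fire t4:  (P0=3, P1=7, P2=2, P3=0, P4=5, P5=1, P6=2, P7=9) → (P0=6, P1=4, P2=2, P3=2, P4=8, P5=1, P6=2, P7=9)
step 4: fire t4:  (P0=6, P1=4, P2=2, P3=2, P4=8, P5=1, P6=2, P7=9) → (P0=9, P1=1, P2=2, P3=4, P4=11, P5=1, P6=2, P7=9)
step 5: fire t1:  (P0=9, P1=1, P2=2, P3=4, P4=11, P5=1, P6=2, P7=9) → (P0=9, P1=4, P2=2, P3=3, P4=12, P5=1, P6=2, P7=12)
step 6: fire t2:  (P0=9, P1=4, P2=2, P3=3, P4=12, P5=1, P6=2, P7=12) → (P0=6, P1=3, P2=4, P3=0, P4=15, P5=1, P6=2, P7=12)
step 7: fire t4:  (P0=6, P1=3, P2=4, P3=0, P4=15, P5=1, P6=2, P7=12) → (P0=9, P1=0, P2=4, P3=2, P4=18, P5=1, P6=2, P7=12)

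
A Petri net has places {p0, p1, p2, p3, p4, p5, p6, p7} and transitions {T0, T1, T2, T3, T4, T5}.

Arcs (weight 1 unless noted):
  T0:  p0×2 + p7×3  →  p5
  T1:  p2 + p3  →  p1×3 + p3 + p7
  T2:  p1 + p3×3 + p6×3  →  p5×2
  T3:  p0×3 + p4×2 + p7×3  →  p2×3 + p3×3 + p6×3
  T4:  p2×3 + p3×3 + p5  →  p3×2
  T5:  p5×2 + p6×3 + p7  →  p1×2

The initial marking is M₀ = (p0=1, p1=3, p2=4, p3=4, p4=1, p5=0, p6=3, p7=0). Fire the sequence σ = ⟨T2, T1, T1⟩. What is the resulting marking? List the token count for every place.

step 1: fire T2:  (p0=1, p1=3, p2=4, p3=4, p4=1, p5=0, p6=3, p7=0) → (p0=1, p1=2, p2=4, p3=1, p4=1, p5=2, p6=0, p7=0)
step 2: fire T1:  (p0=1, p1=2, p2=4, p3=1, p4=1, p5=2, p6=0, p7=0) → (p0=1, p1=5, p2=3, p3=1, p4=1, p5=2, p6=0, p7=1)
step 3: fire T1:  (p0=1, p1=5, p2=3, p3=1, p4=1, p5=2, p6=0, p7=1) → (p0=1, p1=8, p2=2, p3=1, p4=1, p5=2, p6=0, p7=2)

(p0=1, p1=8, p2=2, p3=1, p4=1, p5=2, p6=0, p7=2)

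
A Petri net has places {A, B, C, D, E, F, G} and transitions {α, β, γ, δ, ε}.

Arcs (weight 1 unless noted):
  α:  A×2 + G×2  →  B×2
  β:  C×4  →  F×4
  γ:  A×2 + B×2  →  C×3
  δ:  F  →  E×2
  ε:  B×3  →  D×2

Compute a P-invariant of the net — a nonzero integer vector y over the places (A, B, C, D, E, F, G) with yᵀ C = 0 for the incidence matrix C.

Incidence matrix C (rows=places, cols=transitions):
        α    β    γ    δ    ε
    A  -2    0   -2    0    0
    B   2    0   -2    0   -3
    C   0   -4    3    0    0
    D   0    0    0    0    2
    E   0    0    0    2    0
    F   0    4    0   -1    0
    G  -2    0    0    0    0

Candidate y = [6, 6, 8, 9, 4, 8, 0]; check y·C column-wise:
  col α: 6·-2 + 6·2 + 8·0 + 9·0 + 4·0 + 8·0 + 0·-2 = 0
  col β: 6·0 + 6·0 + 8·-4 + 9·0 + 4·0 + 8·4 = 0
  col γ: 6·-2 + 6·-2 + 8·3 + 9·0 + 4·0 + 8·0 = 0
  col δ: 6·0 + 6·0 + 8·0 + 9·0 + 4·2 + 8·-1 = 0
  col ε: 6·0 + 6·-3 + 8·0 + 9·2 + 4·0 + 8·0 = 0

y = (A:6, B:6, C:8, D:9, E:4, F:8, G:0)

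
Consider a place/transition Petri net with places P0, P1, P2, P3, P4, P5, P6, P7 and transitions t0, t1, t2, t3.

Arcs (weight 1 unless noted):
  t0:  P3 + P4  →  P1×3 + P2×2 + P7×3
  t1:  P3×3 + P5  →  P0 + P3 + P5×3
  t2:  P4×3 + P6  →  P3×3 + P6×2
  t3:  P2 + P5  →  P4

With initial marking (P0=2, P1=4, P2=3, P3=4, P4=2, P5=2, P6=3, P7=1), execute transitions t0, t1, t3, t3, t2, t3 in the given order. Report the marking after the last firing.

(P0=3, P1=7, P2=2, P3=4, P4=1, P5=1, P6=4, P7=4)

step 1: fire t0:  (P0=2, P1=4, P2=3, P3=4, P4=2, P5=2, P6=3, P7=1) → (P0=2, P1=7, P2=5, P3=3, P4=1, P5=2, P6=3, P7=4)
step 2: fire t1:  (P0=2, P1=7, P2=5, P3=3, P4=1, P5=2, P6=3, P7=4) → (P0=3, P1=7, P2=5, P3=1, P4=1, P5=4, P6=3, P7=4)
step 3: fire t3:  (P0=3, P1=7, P2=5, P3=1, P4=1, P5=4, P6=3, P7=4) → (P0=3, P1=7, P2=4, P3=1, P4=2, P5=3, P6=3, P7=4)
step 4: fire t3:  (P0=3, P1=7, P2=4, P3=1, P4=2, P5=3, P6=3, P7=4) → (P0=3, P1=7, P2=3, P3=1, P4=3, P5=2, P6=3, P7=4)
step 5: fire t2:  (P0=3, P1=7, P2=3, P3=1, P4=3, P5=2, P6=3, P7=4) → (P0=3, P1=7, P2=3, P3=4, P4=0, P5=2, P6=4, P7=4)
step 6: fire t3:  (P0=3, P1=7, P2=3, P3=4, P4=0, P5=2, P6=4, P7=4) → (P0=3, P1=7, P2=2, P3=4, P4=1, P5=1, P6=4, P7=4)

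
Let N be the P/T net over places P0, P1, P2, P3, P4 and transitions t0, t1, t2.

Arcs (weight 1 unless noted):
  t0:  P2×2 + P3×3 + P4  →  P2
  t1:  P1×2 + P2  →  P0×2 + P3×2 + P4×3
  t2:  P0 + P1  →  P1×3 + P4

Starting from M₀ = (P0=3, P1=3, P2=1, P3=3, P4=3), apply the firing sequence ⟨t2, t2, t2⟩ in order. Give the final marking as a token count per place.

step 1: fire t2:  (P0=3, P1=3, P2=1, P3=3, P4=3) → (P0=2, P1=5, P2=1, P3=3, P4=4)
step 2: fire t2:  (P0=2, P1=5, P2=1, P3=3, P4=4) → (P0=1, P1=7, P2=1, P3=3, P4=5)
step 3: fire t2:  (P0=1, P1=7, P2=1, P3=3, P4=5) → (P0=0, P1=9, P2=1, P3=3, P4=6)

(P0=0, P1=9, P2=1, P3=3, P4=6)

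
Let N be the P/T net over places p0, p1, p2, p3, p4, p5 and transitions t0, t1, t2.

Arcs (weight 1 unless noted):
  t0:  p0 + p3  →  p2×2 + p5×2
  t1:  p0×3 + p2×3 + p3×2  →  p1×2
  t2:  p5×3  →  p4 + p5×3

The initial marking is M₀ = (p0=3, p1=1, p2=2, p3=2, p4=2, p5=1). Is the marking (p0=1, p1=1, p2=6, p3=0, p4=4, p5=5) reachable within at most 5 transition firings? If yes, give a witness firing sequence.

YES — reachable via ⟨t0, t0, t2, t2⟩ (4 firings)

step 1: fire t0:  (p0=3, p1=1, p2=2, p3=2, p4=2, p5=1) → (p0=2, p1=1, p2=4, p3=1, p4=2, p5=3)
step 2: fire t0:  (p0=2, p1=1, p2=4, p3=1, p4=2, p5=3) → (p0=1, p1=1, p2=6, p3=0, p4=2, p5=5)
step 3: fire t2:  (p0=1, p1=1, p2=6, p3=0, p4=2, p5=5) → (p0=1, p1=1, p2=6, p3=0, p4=3, p5=5)
step 4: fire t2:  (p0=1, p1=1, p2=6, p3=0, p4=3, p5=5) → (p0=1, p1=1, p2=6, p3=0, p4=4, p5=5)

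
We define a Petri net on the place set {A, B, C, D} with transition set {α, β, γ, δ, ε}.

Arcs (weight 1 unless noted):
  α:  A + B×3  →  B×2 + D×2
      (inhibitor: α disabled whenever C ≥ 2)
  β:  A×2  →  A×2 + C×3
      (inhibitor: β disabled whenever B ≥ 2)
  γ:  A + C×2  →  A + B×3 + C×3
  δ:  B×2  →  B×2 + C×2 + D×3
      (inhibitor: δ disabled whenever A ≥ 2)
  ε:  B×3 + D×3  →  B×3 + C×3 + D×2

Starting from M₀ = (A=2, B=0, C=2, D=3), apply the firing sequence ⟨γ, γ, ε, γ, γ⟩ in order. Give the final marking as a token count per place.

(A=2, B=12, C=9, D=2)

step 1: fire γ:  (A=2, B=0, C=2, D=3) → (A=2, B=3, C=3, D=3)
step 2: fire γ:  (A=2, B=3, C=3, D=3) → (A=2, B=6, C=4, D=3)
step 3: fire ε:  (A=2, B=6, C=4, D=3) → (A=2, B=6, C=7, D=2)
step 4: fire γ:  (A=2, B=6, C=7, D=2) → (A=2, B=9, C=8, D=2)
step 5: fire γ:  (A=2, B=9, C=8, D=2) → (A=2, B=12, C=9, D=2)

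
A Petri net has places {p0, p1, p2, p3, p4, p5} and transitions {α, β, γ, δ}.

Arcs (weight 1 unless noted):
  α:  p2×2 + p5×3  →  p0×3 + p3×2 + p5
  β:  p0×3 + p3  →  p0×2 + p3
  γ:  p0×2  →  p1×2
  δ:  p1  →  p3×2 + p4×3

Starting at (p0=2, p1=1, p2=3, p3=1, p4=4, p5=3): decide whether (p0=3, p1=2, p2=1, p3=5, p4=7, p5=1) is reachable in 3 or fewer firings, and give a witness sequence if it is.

YES — reachable via ⟨α, γ, δ⟩ (3 firings)

step 1: fire α:  (p0=2, p1=1, p2=3, p3=1, p4=4, p5=3) → (p0=5, p1=1, p2=1, p3=3, p4=4, p5=1)
step 2: fire γ:  (p0=5, p1=1, p2=1, p3=3, p4=4, p5=1) → (p0=3, p1=3, p2=1, p3=3, p4=4, p5=1)
step 3: fire δ:  (p0=3, p1=3, p2=1, p3=3, p4=4, p5=1) → (p0=3, p1=2, p2=1, p3=5, p4=7, p5=1)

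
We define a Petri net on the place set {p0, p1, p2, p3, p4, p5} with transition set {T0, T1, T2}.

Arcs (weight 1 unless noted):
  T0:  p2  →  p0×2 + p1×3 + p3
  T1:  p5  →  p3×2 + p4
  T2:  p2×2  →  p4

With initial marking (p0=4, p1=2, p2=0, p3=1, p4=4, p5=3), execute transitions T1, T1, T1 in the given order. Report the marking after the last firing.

step 1: fire T1:  (p0=4, p1=2, p2=0, p3=1, p4=4, p5=3) → (p0=4, p1=2, p2=0, p3=3, p4=5, p5=2)
step 2: fire T1:  (p0=4, p1=2, p2=0, p3=3, p4=5, p5=2) → (p0=4, p1=2, p2=0, p3=5, p4=6, p5=1)
step 3: fire T1:  (p0=4, p1=2, p2=0, p3=5, p4=6, p5=1) → (p0=4, p1=2, p2=0, p3=7, p4=7, p5=0)

(p0=4, p1=2, p2=0, p3=7, p4=7, p5=0)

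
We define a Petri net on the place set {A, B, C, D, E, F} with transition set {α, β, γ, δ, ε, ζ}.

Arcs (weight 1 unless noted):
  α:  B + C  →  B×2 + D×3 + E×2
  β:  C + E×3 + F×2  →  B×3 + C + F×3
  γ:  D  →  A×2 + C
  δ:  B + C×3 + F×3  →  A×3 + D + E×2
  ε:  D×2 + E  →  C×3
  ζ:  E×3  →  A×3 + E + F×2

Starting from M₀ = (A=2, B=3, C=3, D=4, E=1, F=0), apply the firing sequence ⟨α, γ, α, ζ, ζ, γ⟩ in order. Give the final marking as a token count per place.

(A=12, B=5, C=3, D=8, E=1, F=4)

step 1: fire α:  (A=2, B=3, C=3, D=4, E=1, F=0) → (A=2, B=4, C=2, D=7, E=3, F=0)
step 2: fire γ:  (A=2, B=4, C=2, D=7, E=3, F=0) → (A=4, B=4, C=3, D=6, E=3, F=0)
step 3: fire α:  (A=4, B=4, C=3, D=6, E=3, F=0) → (A=4, B=5, C=2, D=9, E=5, F=0)
step 4: fire ζ:  (A=4, B=5, C=2, D=9, E=5, F=0) → (A=7, B=5, C=2, D=9, E=3, F=2)
step 5: fire ζ:  (A=7, B=5, C=2, D=9, E=3, F=2) → (A=10, B=5, C=2, D=9, E=1, F=4)
step 6: fire γ:  (A=10, B=5, C=2, D=9, E=1, F=4) → (A=12, B=5, C=3, D=8, E=1, F=4)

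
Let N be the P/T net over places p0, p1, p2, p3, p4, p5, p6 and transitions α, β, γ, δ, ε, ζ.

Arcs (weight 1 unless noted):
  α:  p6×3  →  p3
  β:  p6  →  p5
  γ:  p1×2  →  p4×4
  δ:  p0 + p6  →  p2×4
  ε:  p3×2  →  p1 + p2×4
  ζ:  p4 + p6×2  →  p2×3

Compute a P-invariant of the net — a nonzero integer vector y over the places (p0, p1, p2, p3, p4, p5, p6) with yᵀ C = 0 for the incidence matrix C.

y = (p0:3, p1:2, p2:1, p3:3, p4:1, p5:1, p6:1)

Incidence matrix C (rows=places, cols=transitions):
        α    β    γ    δ    ε    ζ
   p0   0    0    0   -1    0    0
   p1   0    0   -2    0    1    0
   p2   0    0    0    4    4    3
   p3   1    0    0    0   -2    0
   p4   0    0    4    0    0   -1
   p5   0    1    0    0    0    0
   p6  -3   -1    0   -1    0   -2

Candidate y = [3, 2, 1, 3, 1, 1, 1]; check y·C column-wise:
  col α: 3·0 + 2·0 + 1·0 + 3·1 + 1·0 + 1·0 + 1·-3 = 0
  col β: 3·0 + 2·0 + 1·0 + 3·0 + 1·0 + 1·1 + 1·-1 = 0
  col γ: 3·0 + 2·-2 + 1·0 + 3·0 + 1·4 + 1·0 + 1·0 = 0
  col δ: 3·-1 + 2·0 + 1·4 + 3·0 + 1·0 + 1·0 + 1·-1 = 0
  col ε: 3·0 + 2·1 + 1·4 + 3·-2 + 1·0 + 1·0 + 1·0 = 0
  col ζ: 3·0 + 2·0 + 1·3 + 3·0 + 1·-1 + 1·0 + 1·-2 = 0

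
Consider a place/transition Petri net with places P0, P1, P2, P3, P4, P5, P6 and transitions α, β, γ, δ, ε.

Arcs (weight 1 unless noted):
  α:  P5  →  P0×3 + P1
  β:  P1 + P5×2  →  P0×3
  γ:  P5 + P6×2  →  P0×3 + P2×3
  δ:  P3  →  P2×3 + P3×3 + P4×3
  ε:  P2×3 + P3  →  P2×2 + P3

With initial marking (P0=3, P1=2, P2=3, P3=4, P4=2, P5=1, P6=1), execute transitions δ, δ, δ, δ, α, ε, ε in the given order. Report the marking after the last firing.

(P0=6, P1=3, P2=13, P3=12, P4=14, P5=0, P6=1)

step 1: fire δ:  (P0=3, P1=2, P2=3, P3=4, P4=2, P5=1, P6=1) → (P0=3, P1=2, P2=6, P3=6, P4=5, P5=1, P6=1)
step 2: fire δ:  (P0=3, P1=2, P2=6, P3=6, P4=5, P5=1, P6=1) → (P0=3, P1=2, P2=9, P3=8, P4=8, P5=1, P6=1)
step 3: fire δ:  (P0=3, P1=2, P2=9, P3=8, P4=8, P5=1, P6=1) → (P0=3, P1=2, P2=12, P3=10, P4=11, P5=1, P6=1)
step 4: fire δ:  (P0=3, P1=2, P2=12, P3=10, P4=11, P5=1, P6=1) → (P0=3, P1=2, P2=15, P3=12, P4=14, P5=1, P6=1)
step 5: fire α:  (P0=3, P1=2, P2=15, P3=12, P4=14, P5=1, P6=1) → (P0=6, P1=3, P2=15, P3=12, P4=14, P5=0, P6=1)
step 6: fire ε:  (P0=6, P1=3, P2=15, P3=12, P4=14, P5=0, P6=1) → (P0=6, P1=3, P2=14, P3=12, P4=14, P5=0, P6=1)
step 7: fire ε:  (P0=6, P1=3, P2=14, P3=12, P4=14, P5=0, P6=1) → (P0=6, P1=3, P2=13, P3=12, P4=14, P5=0, P6=1)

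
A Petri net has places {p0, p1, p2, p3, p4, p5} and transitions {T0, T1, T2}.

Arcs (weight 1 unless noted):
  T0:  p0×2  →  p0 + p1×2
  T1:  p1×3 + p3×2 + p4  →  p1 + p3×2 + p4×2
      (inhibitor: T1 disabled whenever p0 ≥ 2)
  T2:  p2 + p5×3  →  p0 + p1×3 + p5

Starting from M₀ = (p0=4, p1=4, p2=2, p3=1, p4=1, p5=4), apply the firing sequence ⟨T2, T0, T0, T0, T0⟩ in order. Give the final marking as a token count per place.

(p0=1, p1=15, p2=1, p3=1, p4=1, p5=2)

step 1: fire T2:  (p0=4, p1=4, p2=2, p3=1, p4=1, p5=4) → (p0=5, p1=7, p2=1, p3=1, p4=1, p5=2)
step 2: fire T0:  (p0=5, p1=7, p2=1, p3=1, p4=1, p5=2) → (p0=4, p1=9, p2=1, p3=1, p4=1, p5=2)
step 3: fire T0:  (p0=4, p1=9, p2=1, p3=1, p4=1, p5=2) → (p0=3, p1=11, p2=1, p3=1, p4=1, p5=2)
step 4: fire T0:  (p0=3, p1=11, p2=1, p3=1, p4=1, p5=2) → (p0=2, p1=13, p2=1, p3=1, p4=1, p5=2)
step 5: fire T0:  (p0=2, p1=13, p2=1, p3=1, p4=1, p5=2) → (p0=1, p1=15, p2=1, p3=1, p4=1, p5=2)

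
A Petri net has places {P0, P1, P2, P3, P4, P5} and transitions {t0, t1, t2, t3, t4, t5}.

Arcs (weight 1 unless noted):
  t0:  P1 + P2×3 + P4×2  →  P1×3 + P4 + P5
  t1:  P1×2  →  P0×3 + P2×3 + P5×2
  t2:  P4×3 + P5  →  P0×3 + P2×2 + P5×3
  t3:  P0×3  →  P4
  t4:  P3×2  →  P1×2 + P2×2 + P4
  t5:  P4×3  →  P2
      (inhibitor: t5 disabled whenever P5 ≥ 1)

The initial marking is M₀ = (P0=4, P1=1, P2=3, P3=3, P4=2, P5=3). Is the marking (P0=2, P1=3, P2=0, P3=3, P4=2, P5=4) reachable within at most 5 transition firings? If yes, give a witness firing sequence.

NO — not reachable within 5 firings

depth 0: 1 marking
depth 1: 4 markings reached so far
depth 2: 11 markings reached so far
depth 3: 18 markings reached so far
depth 4: 27 markings reached so far
depth 5: 37 markings reached so far
target is not among the 37 markings reachable within 5 steps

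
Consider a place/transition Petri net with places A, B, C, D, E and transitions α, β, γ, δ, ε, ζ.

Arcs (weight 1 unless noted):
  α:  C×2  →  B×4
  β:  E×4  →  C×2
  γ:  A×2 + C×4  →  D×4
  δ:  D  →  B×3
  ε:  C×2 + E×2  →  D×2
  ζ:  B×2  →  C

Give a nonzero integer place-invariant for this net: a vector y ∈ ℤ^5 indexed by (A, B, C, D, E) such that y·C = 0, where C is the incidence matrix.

y = (A:2, B:1, C:2, D:3, E:1)

Incidence matrix C (rows=places, cols=transitions):
        α    β    γ    δ    ε    ζ
    A   0    0   -2    0    0    0
    B   4    0    0    3    0   -2
    C  -2    2   -4    0   -2    1
    D   0    0    4   -1    2    0
    E   0   -4    0    0   -2    0

Candidate y = [2, 1, 2, 3, 1]; check y·C column-wise:
  col α: 2·0 + 1·4 + 2·-2 + 3·0 + 1·0 = 0
  col β: 2·0 + 1·0 + 2·2 + 3·0 + 1·-4 = 0
  col γ: 2·-2 + 1·0 + 2·-4 + 3·4 + 1·0 = 0
  col δ: 2·0 + 1·3 + 2·0 + 3·-1 + 1·0 = 0
  col ε: 2·0 + 1·0 + 2·-2 + 3·2 + 1·-2 = 0
  col ζ: 2·0 + 1·-2 + 2·1 + 3·0 + 1·0 = 0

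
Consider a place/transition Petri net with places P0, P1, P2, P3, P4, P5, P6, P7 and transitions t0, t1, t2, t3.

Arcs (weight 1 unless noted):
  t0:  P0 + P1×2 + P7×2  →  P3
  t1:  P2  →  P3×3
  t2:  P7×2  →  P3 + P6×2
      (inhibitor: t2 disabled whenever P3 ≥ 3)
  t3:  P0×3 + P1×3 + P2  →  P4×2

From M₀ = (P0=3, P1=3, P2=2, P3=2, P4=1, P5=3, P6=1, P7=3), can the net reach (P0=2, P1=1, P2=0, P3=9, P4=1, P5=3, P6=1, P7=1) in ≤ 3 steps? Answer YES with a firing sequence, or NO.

YES — reachable via ⟨t0, t1, t1⟩ (3 firings)

step 1: fire t0:  (P0=3, P1=3, P2=2, P3=2, P4=1, P5=3, P6=1, P7=3) → (P0=2, P1=1, P2=2, P3=3, P4=1, P5=3, P6=1, P7=1)
step 2: fire t1:  (P0=2, P1=1, P2=2, P3=3, P4=1, P5=3, P6=1, P7=1) → (P0=2, P1=1, P2=1, P3=6, P4=1, P5=3, P6=1, P7=1)
step 3: fire t1:  (P0=2, P1=1, P2=1, P3=6, P4=1, P5=3, P6=1, P7=1) → (P0=2, P1=1, P2=0, P3=9, P4=1, P5=3, P6=1, P7=1)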